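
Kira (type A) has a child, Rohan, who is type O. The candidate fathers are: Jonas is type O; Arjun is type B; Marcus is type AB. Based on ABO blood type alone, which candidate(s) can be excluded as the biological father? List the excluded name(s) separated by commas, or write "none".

A candidate is excluded only if no genotype consistent with his phenotype could produce a type O child with a type A mother.
Marcus (type AB): no genotype consistent with that phenotype can produce a type-O child with a type-A mother.

Marcus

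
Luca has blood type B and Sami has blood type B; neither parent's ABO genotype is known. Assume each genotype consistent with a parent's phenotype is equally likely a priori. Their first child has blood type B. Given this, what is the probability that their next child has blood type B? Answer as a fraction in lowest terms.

19/20

Possible genotypes: Luca ∈ {I^B I^B, I^B i}; Sami ∈ {I^B I^B, I^B i}.
Weight each parental genotype pair by prior × P(type-B child):
  I^B I^B × I^B I^B: posterior weight 4/15; P(next child type B) = 1.
  I^B I^B × I^B i: posterior weight 4/15; P(next child type B) = 1.
  I^B i × I^B I^B: posterior weight 4/15; P(next child type B) = 1.
  I^B i × I^B i: posterior weight 1/5; P(next child type B) = 3/4.
Weighted sum = 19/20.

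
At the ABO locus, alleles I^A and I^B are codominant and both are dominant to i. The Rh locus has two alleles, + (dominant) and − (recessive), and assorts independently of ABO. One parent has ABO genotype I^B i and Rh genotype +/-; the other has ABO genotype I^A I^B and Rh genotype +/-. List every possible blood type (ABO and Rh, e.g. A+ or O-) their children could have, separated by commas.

A+, A-, B+, B-, AB+, AB-

Gametes from I^B i × I^A I^B give offspring ABO genotypes I^A I^B, I^A i, I^B I^B, I^B i, i.e. phenotypes A, B, AB.
Rh cross +/- × +/- → phenotypes Rh+, Rh-.
Combining independently: A+, A-, B+, B-, AB+, AB-.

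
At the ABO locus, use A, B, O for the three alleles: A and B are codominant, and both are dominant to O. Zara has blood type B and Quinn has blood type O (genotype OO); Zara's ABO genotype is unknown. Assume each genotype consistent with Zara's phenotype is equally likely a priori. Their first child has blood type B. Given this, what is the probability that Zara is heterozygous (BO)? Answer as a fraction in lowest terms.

1/3

Possible genotypes: Zara ∈ {BB, BO}; Quinn ∈ {OO}.
Weight each parental genotype pair by prior × P(type-B child):
  BB × OO: posterior weight 2/3.
  BO × OO: posterior weight 1/3.
Sum the posterior weight over pairs where Zara is BO: 1/3.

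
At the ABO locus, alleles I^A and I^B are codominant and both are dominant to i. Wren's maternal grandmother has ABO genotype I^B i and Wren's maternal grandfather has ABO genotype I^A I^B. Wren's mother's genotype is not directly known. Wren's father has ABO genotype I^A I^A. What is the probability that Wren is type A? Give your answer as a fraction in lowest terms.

Wren's mother's ABO genotype from I^B i × I^A I^B: 1/4 I^A I^B, 1/4 I^A i, 1/4 I^B I^B, 1/4 I^B i.
Crossing each possibility with the father I^A I^A and summing P(type A): 1/4·1/2 + 1/4·1 + 1/4·0 + 1/4·1/2 = 1/2.

1/2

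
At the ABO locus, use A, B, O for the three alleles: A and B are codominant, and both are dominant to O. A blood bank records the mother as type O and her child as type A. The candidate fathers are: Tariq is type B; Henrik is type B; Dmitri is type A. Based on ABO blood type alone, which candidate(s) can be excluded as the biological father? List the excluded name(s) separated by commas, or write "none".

Tariq, Henrik

A candidate is excluded only if no genotype consistent with his phenotype could produce a type A child with a type O mother.
Tariq (type B): no genotype consistent with that phenotype can produce a type-A child with a type-O mother.
Henrik (type B): no genotype consistent with that phenotype can produce a type-A child with a type-O mother.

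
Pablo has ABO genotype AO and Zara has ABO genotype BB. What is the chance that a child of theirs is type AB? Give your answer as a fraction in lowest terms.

1/2

ABO cross AO × BB → offspring phenotypes: 1/2 B, 1/2 AB.
So P(type AB) = 1/2.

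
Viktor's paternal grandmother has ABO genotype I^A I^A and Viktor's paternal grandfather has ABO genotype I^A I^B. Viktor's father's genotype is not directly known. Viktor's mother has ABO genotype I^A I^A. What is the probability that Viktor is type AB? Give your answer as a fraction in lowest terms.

Viktor's father's ABO genotype from I^A I^A × I^A I^B: 1/2 I^A I^A, 1/2 I^A I^B.
Crossing each possibility with the mother I^A I^A and summing P(type AB): 1/2·0 + 1/2·1/2 = 1/4.

1/4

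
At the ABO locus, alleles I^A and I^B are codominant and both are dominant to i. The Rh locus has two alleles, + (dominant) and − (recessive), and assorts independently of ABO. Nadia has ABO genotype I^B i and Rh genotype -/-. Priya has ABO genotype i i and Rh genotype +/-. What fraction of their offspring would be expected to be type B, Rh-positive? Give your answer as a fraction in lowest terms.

ABO cross I^B i × i i → offspring phenotypes: 1/2 O, 1/2 B.
Rh cross -/- × +/- → 1/2 Rh+, 1/2 Rh-.
Independent loci: P(type B, Rh-positive) = 1/2 × 1/2 = 1/4.

1/4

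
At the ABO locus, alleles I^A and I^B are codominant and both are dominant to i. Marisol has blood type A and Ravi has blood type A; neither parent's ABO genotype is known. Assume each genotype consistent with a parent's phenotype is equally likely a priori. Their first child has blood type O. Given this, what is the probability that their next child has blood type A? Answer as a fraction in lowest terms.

Possible genotypes: Marisol ∈ {I^A I^A, I^A i}; Ravi ∈ {I^A I^A, I^A i}.
Weight each parental genotype pair by prior × P(type-O child):
  I^A i × I^A i: posterior weight 1; P(next child type A) = 3/4.
Weighted sum = 3/4.

3/4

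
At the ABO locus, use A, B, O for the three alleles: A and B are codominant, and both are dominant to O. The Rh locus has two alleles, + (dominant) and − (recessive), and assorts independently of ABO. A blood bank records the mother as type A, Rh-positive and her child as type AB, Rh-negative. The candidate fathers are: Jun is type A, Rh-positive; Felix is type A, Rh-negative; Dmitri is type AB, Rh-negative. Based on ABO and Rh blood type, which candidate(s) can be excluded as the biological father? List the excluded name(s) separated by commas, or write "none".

A candidate is excluded only if no genotype consistent with his phenotype could produce a type AB, Rh-negative child with a type A, Rh-positive mother.
Jun (type A, Rh+): no genotype consistent with that phenotype can produce a type-AB Rh- child with a type-A mother.
Felix (type A, Rh-): no genotype consistent with that phenotype can produce a type-AB Rh- child with a type-A mother.

Jun, Felix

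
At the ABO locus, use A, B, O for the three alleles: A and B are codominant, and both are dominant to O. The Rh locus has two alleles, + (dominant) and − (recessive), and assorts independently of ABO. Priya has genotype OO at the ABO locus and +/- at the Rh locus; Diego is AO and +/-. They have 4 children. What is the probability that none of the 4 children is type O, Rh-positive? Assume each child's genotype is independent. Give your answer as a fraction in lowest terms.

625/4096

ABO cross OO × AO → 1/2 O, 1/2 A.
Rh cross +/- × +/- → 3/4 Rh+, 1/4 Rh-; so P(type O, Rh-positive) = 1/2 × 3/4 = 3/8 per child.
P(not type O, Rh-positive) = 5/8 for one child; (5/8)^4 = 625/4096.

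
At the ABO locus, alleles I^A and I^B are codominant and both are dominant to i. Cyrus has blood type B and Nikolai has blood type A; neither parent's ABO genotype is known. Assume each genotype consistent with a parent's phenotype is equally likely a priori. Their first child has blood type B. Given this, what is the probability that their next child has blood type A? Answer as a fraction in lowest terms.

Possible genotypes: Cyrus ∈ {I^B I^B, I^B i}; Nikolai ∈ {I^A I^A, I^A i}.
Weight each parental genotype pair by prior × P(type-B child):
  I^B I^B × I^A i: posterior weight 2/3; P(next child type A) = 0.
  I^B i × I^A i: posterior weight 1/3; P(next child type A) = 1/4.
Weighted sum = 1/12.

1/12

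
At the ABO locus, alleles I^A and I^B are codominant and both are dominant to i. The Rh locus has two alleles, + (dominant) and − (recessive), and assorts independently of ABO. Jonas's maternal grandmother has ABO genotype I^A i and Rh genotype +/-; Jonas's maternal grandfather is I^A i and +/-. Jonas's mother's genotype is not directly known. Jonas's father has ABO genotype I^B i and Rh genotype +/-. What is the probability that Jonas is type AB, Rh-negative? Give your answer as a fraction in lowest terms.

1/16

Jonas's mother's ABO genotype from I^A i × I^A i: 1/4 I^A I^A, 1/2 I^A i, 1/4 i i.
Crossing each possibility with the father I^B i and summing P(type AB): 1/4·1/2 + 1/2·1/4 + 1/4·0 = 1/4.
Similarly for Rh via the mother's Rh distribution: P(Rh-) = 1/4.
Independent loci: 1/4 × 1/4 = 1/16.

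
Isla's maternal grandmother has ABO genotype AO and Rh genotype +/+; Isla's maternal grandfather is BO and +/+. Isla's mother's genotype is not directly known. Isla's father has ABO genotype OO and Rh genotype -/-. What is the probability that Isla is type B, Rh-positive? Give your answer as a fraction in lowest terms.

1/4

Isla's mother's ABO genotype from AO × BO: 1/4 AB, 1/4 AO, 1/4 BO, 1/4 OO.
Crossing each possibility with the father OO and summing P(type B): 1/4·1/2 + 1/4·0 + 1/4·1/2 + 1/4·0 = 1/4.
Similarly for Rh via the mother's Rh distribution: P(Rh+) = 1.
Independent loci: 1/4 × 1 = 1/4.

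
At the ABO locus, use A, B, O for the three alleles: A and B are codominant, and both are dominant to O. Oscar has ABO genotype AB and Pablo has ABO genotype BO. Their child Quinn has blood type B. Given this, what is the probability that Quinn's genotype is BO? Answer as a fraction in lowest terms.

Cross AB × BO → 1/4 AB, 1/4 AO, 1/4 BB, 1/4 BO.
Type-B genotypes among offspring: BB (1/4), BO (1/4); total 1/2.
P(BO | type B) = (1/4) / (1/2) = 1/2.

1/2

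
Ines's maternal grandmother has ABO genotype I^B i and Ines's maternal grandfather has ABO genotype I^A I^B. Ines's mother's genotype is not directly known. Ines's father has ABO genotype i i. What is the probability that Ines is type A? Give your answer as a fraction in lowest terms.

1/4

Ines's mother's ABO genotype from I^B i × I^A I^B: 1/4 I^A I^B, 1/4 I^A i, 1/4 I^B I^B, 1/4 I^B i.
Crossing each possibility with the father i i and summing P(type A): 1/4·1/2 + 1/4·1/2 + 1/4·0 + 1/4·0 = 1/4.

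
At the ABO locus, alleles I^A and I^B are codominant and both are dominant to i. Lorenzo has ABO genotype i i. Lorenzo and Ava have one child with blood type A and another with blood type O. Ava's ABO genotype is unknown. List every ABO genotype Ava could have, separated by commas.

For each candidate genotype of Ava, check whether crossing it with i i can produce every observed child phenotype.
  I^A I^A → possible child types {A} ✗
  I^A I^B → possible child types {A, B} ✗
  I^A i → possible child types {O, A} ✓
  I^B I^B → possible child types {B} ✗
  I^B i → possible child types {O, B} ✗
  i i → possible child types {O} ✗

I^A i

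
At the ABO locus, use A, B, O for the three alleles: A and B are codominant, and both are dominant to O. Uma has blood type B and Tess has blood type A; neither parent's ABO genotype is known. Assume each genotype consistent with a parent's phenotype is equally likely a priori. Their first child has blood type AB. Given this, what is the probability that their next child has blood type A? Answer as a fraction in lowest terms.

5/36

Possible genotypes: Uma ∈ {BB, BO}; Tess ∈ {AA, AO}.
Weight each parental genotype pair by prior × P(type-AB child):
  BB × AA: posterior weight 4/9; P(next child type A) = 0.
  BB × AO: posterior weight 2/9; P(next child type A) = 0.
  BO × AA: posterior weight 2/9; P(next child type A) = 1/2.
  BO × AO: posterior weight 1/9; P(next child type A) = 1/4.
Weighted sum = 5/36.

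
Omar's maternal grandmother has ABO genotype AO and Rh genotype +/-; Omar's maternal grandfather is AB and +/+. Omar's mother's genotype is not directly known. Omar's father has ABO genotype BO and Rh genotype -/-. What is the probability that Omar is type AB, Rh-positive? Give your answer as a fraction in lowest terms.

Omar's mother's ABO genotype from AO × AB: 1/4 AA, 1/4 AB, 1/4 AO, 1/4 BO.
Crossing each possibility with the father BO and summing P(type AB): 1/4·1/2 + 1/4·1/4 + 1/4·1/4 + 1/4·0 = 1/4.
Similarly for Rh via the mother's Rh distribution: P(Rh+) = 3/4.
Independent loci: 1/4 × 3/4 = 3/16.

3/16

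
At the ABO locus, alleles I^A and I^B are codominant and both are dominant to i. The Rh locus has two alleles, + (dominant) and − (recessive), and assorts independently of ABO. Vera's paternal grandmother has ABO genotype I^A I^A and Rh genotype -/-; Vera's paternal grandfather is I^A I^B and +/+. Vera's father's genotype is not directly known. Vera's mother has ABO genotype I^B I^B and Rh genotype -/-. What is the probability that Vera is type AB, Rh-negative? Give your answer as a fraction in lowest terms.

3/8

Vera's father's ABO genotype from I^A I^A × I^A I^B: 1/2 I^A I^A, 1/2 I^A I^B.
Crossing each possibility with the mother I^B I^B and summing P(type AB): 1/2·1 + 1/2·1/2 = 3/4.
Similarly for Rh via the father's Rh distribution: P(Rh-) = 1/2.
Independent loci: 3/4 × 1/2 = 3/8.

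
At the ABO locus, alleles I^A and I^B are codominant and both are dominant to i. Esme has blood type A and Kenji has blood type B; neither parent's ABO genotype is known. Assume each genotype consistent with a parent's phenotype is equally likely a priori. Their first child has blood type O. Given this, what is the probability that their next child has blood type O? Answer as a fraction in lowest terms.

Possible genotypes: Esme ∈ {I^A I^A, I^A i}; Kenji ∈ {I^B I^B, I^B i}.
Weight each parental genotype pair by prior × P(type-O child):
  I^A i × I^B i: posterior weight 1; P(next child type O) = 1/4.
Weighted sum = 1/4.

1/4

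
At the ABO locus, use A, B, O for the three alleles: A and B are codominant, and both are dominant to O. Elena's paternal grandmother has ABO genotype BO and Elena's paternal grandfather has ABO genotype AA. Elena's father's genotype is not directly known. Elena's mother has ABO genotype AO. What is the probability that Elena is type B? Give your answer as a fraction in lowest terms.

1/8

Elena's father's ABO genotype from BO × AA: 1/2 AB, 1/2 AO.
Crossing each possibility with the mother AO and summing P(type B): 1/2·1/4 + 1/2·0 = 1/8.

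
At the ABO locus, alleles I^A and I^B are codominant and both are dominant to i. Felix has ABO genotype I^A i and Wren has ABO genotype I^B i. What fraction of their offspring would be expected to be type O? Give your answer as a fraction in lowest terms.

ABO cross I^A i × I^B i → offspring phenotypes: 1/4 O, 1/4 A, 1/4 B, 1/4 AB.
So P(type O) = 1/4.

1/4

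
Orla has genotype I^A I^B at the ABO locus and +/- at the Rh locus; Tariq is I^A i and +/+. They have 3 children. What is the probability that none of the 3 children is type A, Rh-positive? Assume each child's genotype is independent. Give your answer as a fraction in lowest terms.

1/8

ABO cross I^A I^B × I^A i → 1/2 A, 1/4 B, 1/4 AB.
Rh cross +/- × +/+ → 1 Rh+; so P(type A, Rh-positive) = 1/2 × 1 = 1/2 per child.
P(not type A, Rh-positive) = 1/2 for one child; (1/2)^3 = 1/8.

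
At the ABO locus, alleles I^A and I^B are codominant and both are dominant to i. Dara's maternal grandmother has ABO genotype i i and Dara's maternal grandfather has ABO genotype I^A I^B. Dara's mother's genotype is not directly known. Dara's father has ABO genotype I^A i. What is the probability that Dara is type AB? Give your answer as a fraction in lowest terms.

1/8

Dara's mother's ABO genotype from i i × I^A I^B: 1/2 I^A i, 1/2 I^B i.
Crossing each possibility with the father I^A i and summing P(type AB): 1/2·0 + 1/2·1/4 = 1/8.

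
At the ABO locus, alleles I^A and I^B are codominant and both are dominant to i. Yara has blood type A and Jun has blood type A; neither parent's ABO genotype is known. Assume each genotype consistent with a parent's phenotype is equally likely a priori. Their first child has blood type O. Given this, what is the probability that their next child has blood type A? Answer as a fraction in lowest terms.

3/4

Possible genotypes: Yara ∈ {I^A I^A, I^A i}; Jun ∈ {I^A I^A, I^A i}.
Weight each parental genotype pair by prior × P(type-O child):
  I^A i × I^A i: posterior weight 1; P(next child type A) = 3/4.
Weighted sum = 3/4.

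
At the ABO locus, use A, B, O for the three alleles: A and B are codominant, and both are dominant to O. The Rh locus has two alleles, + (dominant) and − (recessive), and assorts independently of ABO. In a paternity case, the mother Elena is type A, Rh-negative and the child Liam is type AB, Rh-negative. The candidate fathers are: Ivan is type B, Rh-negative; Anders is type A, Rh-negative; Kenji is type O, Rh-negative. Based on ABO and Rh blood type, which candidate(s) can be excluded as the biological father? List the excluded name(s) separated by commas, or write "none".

A candidate is excluded only if no genotype consistent with his phenotype could produce a type AB, Rh-negative child with a type A, Rh-negative mother.
Anders (type A, Rh-): no genotype consistent with that phenotype can produce a type-AB Rh- child with a type-A mother.
Kenji (type O, Rh-): no genotype consistent with that phenotype can produce a type-AB Rh- child with a type-A mother.

Anders, Kenji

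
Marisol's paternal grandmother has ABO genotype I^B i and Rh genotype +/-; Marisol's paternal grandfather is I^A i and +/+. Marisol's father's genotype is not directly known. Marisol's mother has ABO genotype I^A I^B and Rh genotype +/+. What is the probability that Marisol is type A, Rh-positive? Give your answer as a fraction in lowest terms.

3/8

Marisol's father's ABO genotype from I^B i × I^A i: 1/4 I^A I^B, 1/4 I^A i, 1/4 I^B i, 1/4 i i.
Crossing each possibility with the mother I^A I^B and summing P(type A): 1/4·1/4 + 1/4·1/2 + 1/4·1/4 + 1/4·1/2 = 3/8.
Similarly for Rh via the father's Rh distribution: P(Rh+) = 1.
Independent loci: 3/8 × 1 = 3/8.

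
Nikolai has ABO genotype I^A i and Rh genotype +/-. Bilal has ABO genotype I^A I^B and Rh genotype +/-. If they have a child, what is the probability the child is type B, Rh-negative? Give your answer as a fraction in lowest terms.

1/16

ABO cross I^A i × I^A I^B → offspring phenotypes: 1/2 A, 1/4 B, 1/4 AB.
Rh cross +/- × +/- → 3/4 Rh+, 1/4 Rh-.
Independent loci: P(type B, Rh-negative) = 1/4 × 1/4 = 1/16.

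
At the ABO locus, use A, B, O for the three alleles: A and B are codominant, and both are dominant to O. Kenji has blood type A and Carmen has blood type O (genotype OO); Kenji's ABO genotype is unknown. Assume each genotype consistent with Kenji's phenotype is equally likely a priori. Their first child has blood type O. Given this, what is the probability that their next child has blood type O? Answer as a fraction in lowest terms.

1/2

Possible genotypes: Kenji ∈ {AA, AO}; Carmen ∈ {OO}.
Weight each parental genotype pair by prior × P(type-O child):
  AO × OO: posterior weight 1; P(next child type O) = 1/2.
Weighted sum = 1/2.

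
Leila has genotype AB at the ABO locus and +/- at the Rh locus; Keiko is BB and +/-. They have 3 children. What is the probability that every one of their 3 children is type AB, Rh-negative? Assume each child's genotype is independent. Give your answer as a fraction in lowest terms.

ABO cross AB × BB → 1/2 B, 1/2 AB.
Rh cross +/- × +/- → 3/4 Rh+, 1/4 Rh-; so P(type AB, Rh-negative) = 1/2 × 1/4 = 1/8 per child.
All 3 independent: (1/8)^3 = 1/512.

1/512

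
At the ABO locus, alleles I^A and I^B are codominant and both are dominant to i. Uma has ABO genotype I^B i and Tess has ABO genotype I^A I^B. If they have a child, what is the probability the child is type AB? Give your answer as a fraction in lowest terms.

1/4

ABO cross I^B i × I^A I^B → offspring phenotypes: 1/4 A, 1/2 B, 1/4 AB.
So P(type AB) = 1/4.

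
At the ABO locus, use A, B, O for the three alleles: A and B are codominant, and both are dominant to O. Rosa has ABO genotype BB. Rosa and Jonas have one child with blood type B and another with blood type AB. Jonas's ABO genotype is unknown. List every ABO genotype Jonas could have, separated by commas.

AB, AO

For each candidate genotype of Jonas, check whether crossing it with BB can produce every observed child phenotype.
  AA → possible child types {AB} ✗
  AB → possible child types {B, AB} ✓
  AO → possible child types {B, AB} ✓
  BB → possible child types {B} ✗
  BO → possible child types {B} ✗
  OO → possible child types {B} ✗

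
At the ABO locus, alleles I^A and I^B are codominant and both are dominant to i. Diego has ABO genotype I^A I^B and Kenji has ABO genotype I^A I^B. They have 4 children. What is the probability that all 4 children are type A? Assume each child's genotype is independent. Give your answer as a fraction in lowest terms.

ABO cross I^A I^B × I^A I^B → 1/4 A, 1/4 B, 1/2 AB.
So P(type A) = 1/4 per child.
All 4 independent: (1/4)^4 = 1/256.

1/256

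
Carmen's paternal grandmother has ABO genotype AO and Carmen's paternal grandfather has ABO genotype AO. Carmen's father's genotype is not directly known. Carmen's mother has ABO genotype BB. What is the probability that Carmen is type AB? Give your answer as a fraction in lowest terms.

1/2

Carmen's father's ABO genotype from AO × AO: 1/4 AA, 1/2 AO, 1/4 OO.
Crossing each possibility with the mother BB and summing P(type AB): 1/4·1 + 1/2·1/2 + 1/4·0 = 1/2.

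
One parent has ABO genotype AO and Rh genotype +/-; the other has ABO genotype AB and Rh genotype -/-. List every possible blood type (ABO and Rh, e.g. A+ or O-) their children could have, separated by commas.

A+, A-, B+, B-, AB+, AB-

Gametes from AO × AB give offspring ABO genotypes AA, AB, AO, BO, i.e. phenotypes A, B, AB.
Rh cross +/- × -/- → phenotypes Rh+, Rh-.
Combining independently: A+, A-, B+, B-, AB+, AB-.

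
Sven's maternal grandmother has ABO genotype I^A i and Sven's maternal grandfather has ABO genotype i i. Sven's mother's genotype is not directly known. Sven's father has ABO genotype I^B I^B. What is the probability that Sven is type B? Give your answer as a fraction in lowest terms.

Sven's mother's ABO genotype from I^A i × i i: 1/2 I^A i, 1/2 i i.
Crossing each possibility with the father I^B I^B and summing P(type B): 1/2·1/2 + 1/2·1 = 3/4.

3/4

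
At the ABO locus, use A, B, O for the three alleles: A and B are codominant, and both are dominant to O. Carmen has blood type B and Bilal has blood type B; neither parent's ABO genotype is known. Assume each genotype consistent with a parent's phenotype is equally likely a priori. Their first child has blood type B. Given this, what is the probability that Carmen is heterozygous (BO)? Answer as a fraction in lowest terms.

Possible genotypes: Carmen ∈ {BB, BO}; Bilal ∈ {BB, BO}.
Weight each parental genotype pair by prior × P(type-B child):
  BB × BB: posterior weight 4/15.
  BB × BO: posterior weight 4/15.
  BO × BB: posterior weight 4/15.
  BO × BO: posterior weight 1/5.
Sum the posterior weight over pairs where Carmen is BO: 7/15.

7/15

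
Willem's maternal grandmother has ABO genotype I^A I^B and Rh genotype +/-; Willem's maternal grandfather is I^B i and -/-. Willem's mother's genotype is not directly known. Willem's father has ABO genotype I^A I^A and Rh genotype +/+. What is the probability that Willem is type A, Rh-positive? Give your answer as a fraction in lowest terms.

1/2

Willem's mother's ABO genotype from I^A I^B × I^B i: 1/4 I^A I^B, 1/4 I^A i, 1/4 I^B I^B, 1/4 I^B i.
Crossing each possibility with the father I^A I^A and summing P(type A): 1/4·1/2 + 1/4·1 + 1/4·0 + 1/4·1/2 = 1/2.
Similarly for Rh via the mother's Rh distribution: P(Rh+) = 1.
Independent loci: 1/2 × 1 = 1/2.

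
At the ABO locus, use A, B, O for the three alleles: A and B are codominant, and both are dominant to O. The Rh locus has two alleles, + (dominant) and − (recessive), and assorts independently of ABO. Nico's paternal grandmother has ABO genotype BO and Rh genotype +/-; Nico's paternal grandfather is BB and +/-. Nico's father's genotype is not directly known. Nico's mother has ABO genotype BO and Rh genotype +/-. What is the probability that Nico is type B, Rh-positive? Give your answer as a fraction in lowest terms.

21/32

Nico's father's ABO genotype from BO × BB: 1/2 BB, 1/2 BO.
Crossing each possibility with the mother BO and summing P(type B): 1/2·1 + 1/2·3/4 = 7/8.
Similarly for Rh via the father's Rh distribution: P(Rh+) = 3/4.
Independent loci: 7/8 × 3/4 = 21/32.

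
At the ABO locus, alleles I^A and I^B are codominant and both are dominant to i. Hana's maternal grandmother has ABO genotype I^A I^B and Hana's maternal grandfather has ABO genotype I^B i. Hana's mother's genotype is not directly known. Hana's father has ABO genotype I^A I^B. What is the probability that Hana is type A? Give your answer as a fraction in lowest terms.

Hana's mother's ABO genotype from I^A I^B × I^B i: 1/4 I^A I^B, 1/4 I^A i, 1/4 I^B I^B, 1/4 I^B i.
Crossing each possibility with the father I^A I^B and summing P(type A): 1/4·1/4 + 1/4·1/2 + 1/4·0 + 1/4·1/4 = 1/4.

1/4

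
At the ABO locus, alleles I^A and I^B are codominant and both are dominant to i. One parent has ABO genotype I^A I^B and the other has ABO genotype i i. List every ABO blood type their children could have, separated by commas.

A, B

Gametes from I^A I^B × i i give offspring ABO genotypes I^A i, I^B i, i.e. phenotypes A, B.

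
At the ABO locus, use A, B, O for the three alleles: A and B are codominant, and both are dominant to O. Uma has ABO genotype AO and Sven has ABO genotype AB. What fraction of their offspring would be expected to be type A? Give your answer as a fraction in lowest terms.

ABO cross AO × AB → offspring phenotypes: 1/2 A, 1/4 B, 1/4 AB.
So P(type A) = 1/2.

1/2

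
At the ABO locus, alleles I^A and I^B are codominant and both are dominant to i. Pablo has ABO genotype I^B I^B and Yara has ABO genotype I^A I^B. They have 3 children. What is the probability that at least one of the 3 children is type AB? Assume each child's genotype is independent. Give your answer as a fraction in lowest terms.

ABO cross I^B I^B × I^A I^B → 1/2 B, 1/2 AB.
So P(type AB) = 1/2 per child.
P(none) = (1/2)^3 = 1/8; P(at least one) = 1 − 1/8 = 7/8.

7/8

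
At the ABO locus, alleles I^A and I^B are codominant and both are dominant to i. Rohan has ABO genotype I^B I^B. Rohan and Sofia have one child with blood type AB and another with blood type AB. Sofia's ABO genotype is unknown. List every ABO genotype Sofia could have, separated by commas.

For each candidate genotype of Sofia, check whether crossing it with I^B I^B can produce every observed child phenotype.
  I^A I^A → possible child types {AB} ✓
  I^A I^B → possible child types {B, AB} ✓
  I^A i → possible child types {B, AB} ✓
  I^B I^B → possible child types {B} ✗
  I^B i → possible child types {B} ✗
  i i → possible child types {B} ✗

I^A I^A, I^A I^B, I^A i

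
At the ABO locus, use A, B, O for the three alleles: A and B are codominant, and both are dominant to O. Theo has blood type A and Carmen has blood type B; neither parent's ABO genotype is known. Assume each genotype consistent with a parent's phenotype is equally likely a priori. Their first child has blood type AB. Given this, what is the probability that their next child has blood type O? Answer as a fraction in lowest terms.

Possible genotypes: Theo ∈ {AA, AO}; Carmen ∈ {BB, BO}.
Weight each parental genotype pair by prior × P(type-AB child):
  AA × BB: posterior weight 4/9; P(next child type O) = 0.
  AA × BO: posterior weight 2/9; P(next child type O) = 0.
  AO × BB: posterior weight 2/9; P(next child type O) = 0.
  AO × BO: posterior weight 1/9; P(next child type O) = 1/4.
Weighted sum = 1/36.

1/36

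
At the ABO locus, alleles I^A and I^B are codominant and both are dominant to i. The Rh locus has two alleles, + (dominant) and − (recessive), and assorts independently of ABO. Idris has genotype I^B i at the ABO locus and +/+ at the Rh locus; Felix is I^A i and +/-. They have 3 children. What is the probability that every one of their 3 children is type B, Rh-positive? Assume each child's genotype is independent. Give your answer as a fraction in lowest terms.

ABO cross I^B i × I^A i → 1/4 O, 1/4 A, 1/4 B, 1/4 AB.
Rh cross +/+ × +/- → 1 Rh+; so P(type B, Rh-positive) = 1/4 × 1 = 1/4 per child.
All 3 independent: (1/4)^3 = 1/64.

1/64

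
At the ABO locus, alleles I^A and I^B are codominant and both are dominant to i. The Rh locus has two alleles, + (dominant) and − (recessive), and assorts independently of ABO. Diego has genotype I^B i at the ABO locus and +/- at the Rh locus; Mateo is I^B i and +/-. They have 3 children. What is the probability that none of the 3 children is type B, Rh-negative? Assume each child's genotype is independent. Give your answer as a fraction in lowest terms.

ABO cross I^B i × I^B i → 1/4 O, 3/4 B.
Rh cross +/- × +/- → 3/4 Rh+, 1/4 Rh-; so P(type B, Rh-negative) = 3/4 × 1/4 = 3/16 per child.
P(not type B, Rh-negative) = 13/16 for one child; (13/16)^3 = 2197/4096.

2197/4096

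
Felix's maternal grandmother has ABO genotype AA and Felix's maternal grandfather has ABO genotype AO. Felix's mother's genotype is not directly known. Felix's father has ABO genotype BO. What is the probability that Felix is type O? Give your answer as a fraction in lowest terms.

1/8

Felix's mother's ABO genotype from AA × AO: 1/2 AA, 1/2 AO.
Crossing each possibility with the father BO and summing P(type O): 1/2·0 + 1/2·1/4 = 1/8.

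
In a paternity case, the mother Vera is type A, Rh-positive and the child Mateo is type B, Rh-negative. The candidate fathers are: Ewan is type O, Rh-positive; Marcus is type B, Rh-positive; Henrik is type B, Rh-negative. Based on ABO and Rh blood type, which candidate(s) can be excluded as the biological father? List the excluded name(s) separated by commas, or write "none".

A candidate is excluded only if no genotype consistent with his phenotype could produce a type B, Rh-negative child with a type A, Rh-positive mother.
Ewan (type O, Rh+): no genotype consistent with that phenotype can produce a type-B Rh- child with a type-A mother.

Ewan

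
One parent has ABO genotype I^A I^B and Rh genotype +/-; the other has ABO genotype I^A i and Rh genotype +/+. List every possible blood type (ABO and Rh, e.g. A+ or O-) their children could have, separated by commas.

A+, B+, AB+

Gametes from I^A I^B × I^A i give offspring ABO genotypes I^A I^A, I^A I^B, I^A i, I^B i, i.e. phenotypes A, B, AB.
Rh cross +/- × +/+ → phenotypes Rh+.
Combining independently: A+, B+, AB+.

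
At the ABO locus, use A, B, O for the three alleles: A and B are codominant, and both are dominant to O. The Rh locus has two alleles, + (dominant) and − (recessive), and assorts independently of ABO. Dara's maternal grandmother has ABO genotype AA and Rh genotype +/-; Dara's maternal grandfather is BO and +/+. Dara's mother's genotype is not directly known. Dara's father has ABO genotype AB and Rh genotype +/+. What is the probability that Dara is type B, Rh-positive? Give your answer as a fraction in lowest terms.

1/4

Dara's mother's ABO genotype from AA × BO: 1/2 AB, 1/2 AO.
Crossing each possibility with the father AB and summing P(type B): 1/2·1/4 + 1/2·1/4 = 1/4.
Similarly for Rh via the mother's Rh distribution: P(Rh+) = 1.
Independent loci: 1/4 × 1 = 1/4.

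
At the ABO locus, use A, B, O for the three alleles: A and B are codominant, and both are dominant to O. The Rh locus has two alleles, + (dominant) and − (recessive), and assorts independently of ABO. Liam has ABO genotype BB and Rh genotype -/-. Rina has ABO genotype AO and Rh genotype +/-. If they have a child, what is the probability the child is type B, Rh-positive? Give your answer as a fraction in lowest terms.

1/4

ABO cross BB × AO → offspring phenotypes: 1/2 B, 1/2 AB.
Rh cross -/- × +/- → 1/2 Rh+, 1/2 Rh-.
Independent loci: P(type B, Rh-positive) = 1/2 × 1/2 = 1/4.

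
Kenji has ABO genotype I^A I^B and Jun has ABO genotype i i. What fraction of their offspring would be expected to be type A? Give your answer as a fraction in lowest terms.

1/2

ABO cross I^A I^B × i i → offspring phenotypes: 1/2 A, 1/2 B.
So P(type A) = 1/2.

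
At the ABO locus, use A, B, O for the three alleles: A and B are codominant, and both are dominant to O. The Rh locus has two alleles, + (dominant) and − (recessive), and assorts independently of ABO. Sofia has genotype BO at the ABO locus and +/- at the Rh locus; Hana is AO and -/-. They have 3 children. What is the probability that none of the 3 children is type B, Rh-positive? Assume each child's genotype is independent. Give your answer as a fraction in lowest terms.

ABO cross BO × AO → 1/4 O, 1/4 A, 1/4 B, 1/4 AB.
Rh cross +/- × -/- → 1/2 Rh+, 1/2 Rh-; so P(type B, Rh-positive) = 1/4 × 1/2 = 1/8 per child.
P(not type B, Rh-positive) = 7/8 for one child; (7/8)^3 = 343/512.

343/512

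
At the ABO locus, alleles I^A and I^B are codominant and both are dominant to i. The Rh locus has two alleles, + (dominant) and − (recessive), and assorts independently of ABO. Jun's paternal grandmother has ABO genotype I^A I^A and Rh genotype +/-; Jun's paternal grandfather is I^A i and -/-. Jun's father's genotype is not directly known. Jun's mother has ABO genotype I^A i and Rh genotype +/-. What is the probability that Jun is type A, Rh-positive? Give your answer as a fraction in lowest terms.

Jun's father's ABO genotype from I^A I^A × I^A i: 1/2 I^A I^A, 1/2 I^A i.
Crossing each possibility with the mother I^A i and summing P(type A): 1/2·1 + 1/2·3/4 = 7/8.
Similarly for Rh via the father's Rh distribution: P(Rh+) = 5/8.
Independent loci: 7/8 × 5/8 = 35/64.

35/64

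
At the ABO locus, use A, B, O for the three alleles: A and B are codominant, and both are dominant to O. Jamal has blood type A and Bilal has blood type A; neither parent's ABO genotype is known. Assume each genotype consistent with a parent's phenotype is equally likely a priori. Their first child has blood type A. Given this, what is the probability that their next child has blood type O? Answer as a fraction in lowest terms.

Possible genotypes: Jamal ∈ {AA, AO}; Bilal ∈ {AA, AO}.
Weight each parental genotype pair by prior × P(type-A child):
  AA × AA: posterior weight 4/15; P(next child type O) = 0.
  AA × AO: posterior weight 4/15; P(next child type O) = 0.
  AO × AA: posterior weight 4/15; P(next child type O) = 0.
  AO × AO: posterior weight 1/5; P(next child type O) = 1/4.
Weighted sum = 1/20.

1/20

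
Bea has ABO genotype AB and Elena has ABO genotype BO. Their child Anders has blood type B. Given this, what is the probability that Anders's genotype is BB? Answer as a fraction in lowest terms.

Cross AB × BO → 1/4 AB, 1/4 AO, 1/4 BB, 1/4 BO.
Type-B genotypes among offspring: BB (1/4), BO (1/4); total 1/2.
P(BB | type B) = (1/4) / (1/2) = 1/2.

1/2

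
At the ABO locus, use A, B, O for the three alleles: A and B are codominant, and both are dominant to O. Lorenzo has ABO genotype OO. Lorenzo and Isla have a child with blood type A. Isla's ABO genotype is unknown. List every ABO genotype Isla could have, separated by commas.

AA, AB, AO

For each candidate genotype of Isla, check whether crossing it with OO can produce every observed child phenotype.
  AA → possible child types {A} ✓
  AB → possible child types {A, B} ✓
  AO → possible child types {O, A} ✓
  BB → possible child types {B} ✗
  BO → possible child types {O, B} ✗
  OO → possible child types {O} ✗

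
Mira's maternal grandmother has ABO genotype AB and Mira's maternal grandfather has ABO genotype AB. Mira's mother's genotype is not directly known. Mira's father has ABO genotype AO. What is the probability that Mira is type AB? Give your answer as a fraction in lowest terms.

Mira's mother's ABO genotype from AB × AB: 1/4 AA, 1/2 AB, 1/4 BB.
Crossing each possibility with the father AO and summing P(type AB): 1/4·0 + 1/2·1/4 + 1/4·1/2 = 1/4.

1/4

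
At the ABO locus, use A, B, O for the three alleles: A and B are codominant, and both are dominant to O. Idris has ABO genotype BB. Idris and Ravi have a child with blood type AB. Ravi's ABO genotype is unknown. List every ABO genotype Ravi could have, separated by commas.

AA, AB, AO

For each candidate genotype of Ravi, check whether crossing it with BB can produce every observed child phenotype.
  AA → possible child types {AB} ✓
  AB → possible child types {B, AB} ✓
  AO → possible child types {B, AB} ✓
  BB → possible child types {B} ✗
  BO → possible child types {B} ✗
  OO → possible child types {B} ✗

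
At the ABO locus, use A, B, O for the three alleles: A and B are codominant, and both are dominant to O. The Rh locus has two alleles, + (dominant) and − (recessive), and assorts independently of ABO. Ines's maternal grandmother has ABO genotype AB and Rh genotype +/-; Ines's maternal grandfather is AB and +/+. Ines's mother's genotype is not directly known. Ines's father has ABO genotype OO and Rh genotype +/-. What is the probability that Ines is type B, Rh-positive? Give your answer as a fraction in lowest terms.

7/16

Ines's mother's ABO genotype from AB × AB: 1/4 AA, 1/2 AB, 1/4 BB.
Crossing each possibility with the father OO and summing P(type B): 1/4·0 + 1/2·1/2 + 1/4·1 = 1/2.
Similarly for Rh via the mother's Rh distribution: P(Rh+) = 7/8.
Independent loci: 1/2 × 7/8 = 7/16.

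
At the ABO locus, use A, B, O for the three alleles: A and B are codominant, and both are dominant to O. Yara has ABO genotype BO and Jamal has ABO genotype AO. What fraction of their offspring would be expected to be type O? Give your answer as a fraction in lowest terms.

ABO cross BO × AO → offspring phenotypes: 1/4 O, 1/4 A, 1/4 B, 1/4 AB.
So P(type O) = 1/4.

1/4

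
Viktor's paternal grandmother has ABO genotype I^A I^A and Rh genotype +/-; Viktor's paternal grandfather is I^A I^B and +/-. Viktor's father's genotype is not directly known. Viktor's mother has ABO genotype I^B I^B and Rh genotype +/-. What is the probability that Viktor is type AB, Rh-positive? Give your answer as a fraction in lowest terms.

Viktor's father's ABO genotype from I^A I^A × I^A I^B: 1/2 I^A I^A, 1/2 I^A I^B.
Crossing each possibility with the mother I^B I^B and summing P(type AB): 1/2·1 + 1/2·1/2 = 3/4.
Similarly for Rh via the father's Rh distribution: P(Rh+) = 3/4.
Independent loci: 3/4 × 3/4 = 9/16.

9/16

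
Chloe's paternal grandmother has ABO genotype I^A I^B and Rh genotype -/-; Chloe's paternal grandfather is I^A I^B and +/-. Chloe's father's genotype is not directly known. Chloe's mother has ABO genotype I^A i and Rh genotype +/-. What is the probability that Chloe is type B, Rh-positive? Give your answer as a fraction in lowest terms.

5/32

Chloe's father's ABO genotype from I^A I^B × I^A I^B: 1/4 I^A I^A, 1/2 I^A I^B, 1/4 I^B I^B.
Crossing each possibility with the mother I^A i and summing P(type B): 1/4·0 + 1/2·1/4 + 1/4·1/2 = 1/4.
Similarly for Rh via the father's Rh distribution: P(Rh+) = 5/8.
Independent loci: 1/4 × 5/8 = 5/32.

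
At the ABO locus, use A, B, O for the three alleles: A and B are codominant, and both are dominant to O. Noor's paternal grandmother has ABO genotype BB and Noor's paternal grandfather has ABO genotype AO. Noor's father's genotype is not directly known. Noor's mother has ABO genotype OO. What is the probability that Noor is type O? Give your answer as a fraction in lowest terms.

Noor's father's ABO genotype from BB × AO: 1/2 AB, 1/2 BO.
Crossing each possibility with the mother OO and summing P(type O): 1/2·0 + 1/2·1/2 = 1/4.

1/4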